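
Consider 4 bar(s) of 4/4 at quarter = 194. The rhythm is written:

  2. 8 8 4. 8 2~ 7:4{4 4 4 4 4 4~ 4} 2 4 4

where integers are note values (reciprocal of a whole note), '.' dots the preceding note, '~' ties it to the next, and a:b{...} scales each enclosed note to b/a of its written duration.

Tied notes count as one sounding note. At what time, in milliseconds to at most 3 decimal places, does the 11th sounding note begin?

1. 0.0ms @ 0 + 927.835ms (3)
2. 927.835ms @ 3 + 154.639ms (1/2)
3. 1082.474ms @ 7/2 + 154.639ms (1/2)
4. 1237.113ms @ 4 + 463.918ms (3/2)
5. 1701.031ms @ 11/2 + 154.639ms (1/2)
6. 1855.67ms @ 6 + 795.287ms (18/7)
7. 2650.957ms @ 60/7 + 176.73ms (4/7)
8. 2827.688ms @ 64/7 + 176.73ms (4/7)
9. 3004.418ms @ 68/7 + 176.73ms (4/7)
10. 3181.149ms @ 72/7 + 176.73ms (4/7)
11. 3357.879ms @ 76/7 + 353.461ms (8/7)
12. 3711.34ms @ 12 + 618.557ms (2)
13. 4329.897ms @ 14 + 309.278ms (1)
14. 4639.175ms @ 15 + 309.278ms (1)

note 11 onset = 76/7b = 3357.879ms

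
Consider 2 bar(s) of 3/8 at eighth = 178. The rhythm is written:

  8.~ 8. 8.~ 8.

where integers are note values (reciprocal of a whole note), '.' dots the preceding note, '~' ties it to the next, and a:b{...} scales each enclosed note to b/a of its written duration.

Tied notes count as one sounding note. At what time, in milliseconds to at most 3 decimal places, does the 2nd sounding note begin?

1. 0.0ms @ 0 + 1011.236ms (3)
2. 1011.236ms @ 3 + 1011.236ms (3)

note 2 onset = 3b = 1011.236ms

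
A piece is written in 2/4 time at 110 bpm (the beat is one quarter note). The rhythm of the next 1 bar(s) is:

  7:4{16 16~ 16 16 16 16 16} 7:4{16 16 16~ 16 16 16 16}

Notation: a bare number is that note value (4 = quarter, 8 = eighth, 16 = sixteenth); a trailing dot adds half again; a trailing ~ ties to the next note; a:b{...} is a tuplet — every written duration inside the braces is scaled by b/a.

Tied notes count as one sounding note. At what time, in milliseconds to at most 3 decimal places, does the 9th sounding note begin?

1. 0.0ms @ 0 + 77.922ms (1/7)
2. 77.922ms @ 1/7 + 155.844ms (2/7)
3. 233.766ms @ 3/7 + 77.922ms (1/7)
4. 311.688ms @ 4/7 + 77.922ms (1/7)
5. 389.61ms @ 5/7 + 77.922ms (1/7)
6. 467.532ms @ 6/7 + 77.922ms (1/7)
7. 545.455ms @ 1 + 77.922ms (1/7)
8. 623.377ms @ 8/7 + 77.922ms (1/7)
9. 701.299ms @ 9/7 + 155.844ms (2/7)
10. 857.143ms @ 11/7 + 77.922ms (1/7)
11. 935.065ms @ 12/7 + 77.922ms (1/7)
12. 1012.987ms @ 13/7 + 77.922ms (1/7)

note 9 onset = 9/7b = 701.299ms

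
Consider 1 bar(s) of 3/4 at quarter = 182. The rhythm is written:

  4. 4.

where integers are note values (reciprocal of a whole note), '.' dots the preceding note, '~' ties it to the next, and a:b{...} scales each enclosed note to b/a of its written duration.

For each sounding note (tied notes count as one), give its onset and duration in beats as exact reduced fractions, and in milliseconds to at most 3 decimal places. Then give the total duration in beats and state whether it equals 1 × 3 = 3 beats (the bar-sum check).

1) 0.0ms=0b +494.505ms=3/2b
2) 494.505ms=3/2b +494.505ms=3/2b
Σ=3b of 3 (182bpm 3/4) — PASS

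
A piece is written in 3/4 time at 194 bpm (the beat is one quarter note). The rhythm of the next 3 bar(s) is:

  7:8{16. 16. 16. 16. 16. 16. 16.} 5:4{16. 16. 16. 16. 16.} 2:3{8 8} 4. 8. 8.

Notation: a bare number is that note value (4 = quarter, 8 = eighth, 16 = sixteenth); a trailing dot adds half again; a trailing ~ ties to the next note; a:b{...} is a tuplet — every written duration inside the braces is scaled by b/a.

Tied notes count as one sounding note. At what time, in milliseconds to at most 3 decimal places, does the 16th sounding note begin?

1. 0.0ms @ 0 + 132.548ms (3/7)
2. 132.548ms @ 3/7 + 132.548ms (3/7)
3. 265.096ms @ 6/7 + 132.548ms (3/7)
4. 397.644ms @ 9/7 + 132.548ms (3/7)
5. 530.191ms @ 12/7 + 132.548ms (3/7)
6. 662.739ms @ 15/7 + 132.548ms (3/7)
7. 795.287ms @ 18/7 + 132.548ms (3/7)
8. 927.835ms @ 3 + 92.784ms (3/10)
9. 1020.619ms @ 33/10 + 92.784ms (3/10)
10. 1113.402ms @ 18/5 + 92.784ms (3/10)
11. 1206.186ms @ 39/10 + 92.784ms (3/10)
12. 1298.969ms @ 21/5 + 92.784ms (3/10)
13. 1391.753ms @ 9/2 + 231.959ms (3/4)
14. 1623.711ms @ 21/4 + 231.959ms (3/4)
15. 1855.67ms @ 6 + 463.918ms (3/2)
16. 2319.588ms @ 15/2 + 231.959ms (3/4)
17. 2551.546ms @ 33/4 + 231.959ms (3/4)

note 16 onset = 15/2b = 2319.588ms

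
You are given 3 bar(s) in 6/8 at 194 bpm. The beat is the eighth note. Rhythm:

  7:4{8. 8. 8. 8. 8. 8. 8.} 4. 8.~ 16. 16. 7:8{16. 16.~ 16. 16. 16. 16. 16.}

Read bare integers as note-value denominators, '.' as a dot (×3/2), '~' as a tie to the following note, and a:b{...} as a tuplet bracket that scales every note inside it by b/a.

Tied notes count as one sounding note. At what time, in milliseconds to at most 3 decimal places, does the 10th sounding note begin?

1. 0.0ms @ 0 + 265.096ms (6/7)
2. 265.096ms @ 6/7 + 265.096ms (6/7)
3. 530.191ms @ 12/7 + 265.096ms (6/7)
4. 795.287ms @ 18/7 + 265.096ms (6/7)
5. 1060.383ms @ 24/7 + 265.096ms (6/7)
6. 1325.479ms @ 30/7 + 265.096ms (6/7)
7. 1590.574ms @ 36/7 + 265.096ms (6/7)
8. 1855.67ms @ 6 + 927.835ms (3)
9. 2783.505ms @ 9 + 695.876ms (9/4)
10. 3479.381ms @ 45/4 + 231.959ms (3/4)
11. 3711.34ms @ 12 + 265.096ms (6/7)
12. 3976.436ms @ 90/7 + 530.191ms (12/7)
13. 4506.627ms @ 102/7 + 265.096ms (6/7)
14. 4771.723ms @ 108/7 + 265.096ms (6/7)
15. 5036.819ms @ 114/7 + 265.096ms (6/7)
16. 5301.915ms @ 120/7 + 265.096ms (6/7)

note 10 onset = 45/4b = 3479.381ms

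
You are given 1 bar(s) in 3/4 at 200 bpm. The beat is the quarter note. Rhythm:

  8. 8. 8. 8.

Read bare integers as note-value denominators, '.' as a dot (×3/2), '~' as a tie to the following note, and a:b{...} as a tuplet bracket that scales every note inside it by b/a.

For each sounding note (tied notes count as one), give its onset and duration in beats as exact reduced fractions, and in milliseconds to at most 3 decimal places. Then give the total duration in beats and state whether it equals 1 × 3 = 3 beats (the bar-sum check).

1) 0.0ms=0b +225.0ms=3/4b
2) 225.0ms=3/4b +225.0ms=3/4b
3) 450.0ms=3/2b +225.0ms=3/4b
4) 675.0ms=9/4b +225.0ms=3/4b
Σ=3b of 3 (200bpm 3/4) — PASS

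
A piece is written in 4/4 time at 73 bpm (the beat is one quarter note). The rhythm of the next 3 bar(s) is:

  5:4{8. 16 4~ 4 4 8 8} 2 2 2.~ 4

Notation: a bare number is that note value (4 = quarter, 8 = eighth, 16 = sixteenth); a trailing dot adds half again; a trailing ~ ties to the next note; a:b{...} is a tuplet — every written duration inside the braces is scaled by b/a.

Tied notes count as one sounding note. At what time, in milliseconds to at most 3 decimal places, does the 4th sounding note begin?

note 4 onset = 12/5b = 1972.603ms

1. 0.0ms @ 0 + 493.151ms (3/5)
2. 493.151ms @ 3/5 + 164.384ms (1/5)
3. 657.534ms @ 4/5 + 1315.068ms (8/5)
4. 1972.603ms @ 12/5 + 657.534ms (4/5)
5. 2630.137ms @ 16/5 + 328.767ms (2/5)
6. 2958.904ms @ 18/5 + 328.767ms (2/5)
7. 3287.671ms @ 4 + 1643.836ms (2)
8. 4931.507ms @ 6 + 1643.836ms (2)
9. 6575.342ms @ 8 + 3287.671ms (4)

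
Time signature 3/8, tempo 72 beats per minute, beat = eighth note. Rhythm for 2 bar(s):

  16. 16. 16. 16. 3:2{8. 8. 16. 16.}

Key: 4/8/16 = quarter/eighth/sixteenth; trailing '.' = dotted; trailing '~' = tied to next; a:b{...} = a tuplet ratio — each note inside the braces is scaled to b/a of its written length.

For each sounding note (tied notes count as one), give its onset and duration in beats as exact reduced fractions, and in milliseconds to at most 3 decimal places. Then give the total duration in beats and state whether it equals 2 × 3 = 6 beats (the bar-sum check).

1) 0.0ms=0b +625.0ms=3/4b
2) 625.0ms=3/4b +625.0ms=3/4b
3) 1250.0ms=3/2b +625.0ms=3/4b
4) 1875.0ms=9/4b +625.0ms=3/4b
5) 2500.0ms=3b +833.333ms=1b
6) 3333.333ms=4b +833.333ms=1b
7) 4166.667ms=5b +416.667ms=1/2b
8) 4583.333ms=11/2b +416.667ms=1/2b
Σ=6b of 6 (72bpm 3/8) — PASS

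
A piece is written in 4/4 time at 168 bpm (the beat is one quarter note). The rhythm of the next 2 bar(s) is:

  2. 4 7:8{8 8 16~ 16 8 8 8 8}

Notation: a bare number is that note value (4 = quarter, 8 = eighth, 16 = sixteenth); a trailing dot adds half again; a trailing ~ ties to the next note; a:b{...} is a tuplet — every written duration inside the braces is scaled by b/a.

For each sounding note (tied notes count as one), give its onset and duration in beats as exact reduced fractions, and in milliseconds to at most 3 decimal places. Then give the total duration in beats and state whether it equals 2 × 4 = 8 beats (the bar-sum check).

1) 0.0ms=0b +1071.429ms=3b
2) 1071.429ms=3b +357.143ms=1b
3) 1428.571ms=4b +204.082ms=4/7b
4) 1632.653ms=32/7b +204.082ms=4/7b
5) 1836.735ms=36/7b +204.082ms=4/7b
6) 2040.816ms=40/7b +204.082ms=4/7b
7) 2244.898ms=44/7b +204.082ms=4/7b
8) 2448.98ms=48/7b +204.082ms=4/7b
9) 2653.061ms=52/7b +204.082ms=4/7b
Σ=8b of 8 (168bpm 4/4) — PASS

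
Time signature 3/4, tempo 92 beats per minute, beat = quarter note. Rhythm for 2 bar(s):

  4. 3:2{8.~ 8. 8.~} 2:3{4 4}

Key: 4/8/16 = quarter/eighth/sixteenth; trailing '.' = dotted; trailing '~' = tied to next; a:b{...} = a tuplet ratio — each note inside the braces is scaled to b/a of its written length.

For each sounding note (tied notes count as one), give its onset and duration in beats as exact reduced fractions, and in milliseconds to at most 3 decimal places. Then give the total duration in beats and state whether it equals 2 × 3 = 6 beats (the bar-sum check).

1) 0.0ms=0b +978.261ms=3/2b
2) 978.261ms=3/2b +652.174ms=1b
3) 1630.435ms=5/2b +1304.348ms=2b
4) 2934.783ms=9/2b +978.261ms=3/2b
Σ=6b of 6 (92bpm 3/4) — PASS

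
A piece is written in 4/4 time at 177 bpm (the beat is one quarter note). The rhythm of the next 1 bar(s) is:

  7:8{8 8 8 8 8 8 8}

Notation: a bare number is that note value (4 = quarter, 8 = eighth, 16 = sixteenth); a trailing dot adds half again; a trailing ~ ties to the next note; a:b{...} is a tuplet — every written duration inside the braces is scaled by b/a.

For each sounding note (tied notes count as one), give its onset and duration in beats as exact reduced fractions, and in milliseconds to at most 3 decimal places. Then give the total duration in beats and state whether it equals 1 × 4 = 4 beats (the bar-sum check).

1) 0.0ms=0b +193.705ms=4/7b
2) 193.705ms=4/7b +193.705ms=4/7b
3) 387.409ms=8/7b +193.705ms=4/7b
4) 581.114ms=12/7b +193.705ms=4/7b
5) 774.818ms=16/7b +193.705ms=4/7b
6) 968.523ms=20/7b +193.705ms=4/7b
7) 1162.228ms=24/7b +193.705ms=4/7b
Σ=4b of 4 (177bpm 4/4) — PASS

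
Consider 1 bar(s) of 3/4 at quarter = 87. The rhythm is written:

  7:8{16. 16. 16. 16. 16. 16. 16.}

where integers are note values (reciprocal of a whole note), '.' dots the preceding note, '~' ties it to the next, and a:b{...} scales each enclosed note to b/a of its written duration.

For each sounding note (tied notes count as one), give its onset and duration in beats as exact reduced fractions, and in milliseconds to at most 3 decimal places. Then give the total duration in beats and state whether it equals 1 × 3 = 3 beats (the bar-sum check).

1) 0.0ms=0b +295.567ms=3/7b
2) 295.567ms=3/7b +295.567ms=3/7b
3) 591.133ms=6/7b +295.567ms=3/7b
4) 886.7ms=9/7b +295.567ms=3/7b
5) 1182.266ms=12/7b +295.567ms=3/7b
6) 1477.833ms=15/7b +295.567ms=3/7b
7) 1773.399ms=18/7b +295.567ms=3/7b
Σ=3b of 3 (87bpm 3/4) — PASS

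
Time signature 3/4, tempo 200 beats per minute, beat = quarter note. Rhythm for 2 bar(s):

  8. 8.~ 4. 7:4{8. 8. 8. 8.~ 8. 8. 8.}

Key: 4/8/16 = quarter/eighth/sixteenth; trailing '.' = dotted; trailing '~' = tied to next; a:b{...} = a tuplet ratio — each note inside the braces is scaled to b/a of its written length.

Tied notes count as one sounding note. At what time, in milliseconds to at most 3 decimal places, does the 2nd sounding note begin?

1. 0.0ms @ 0 + 225.0ms (3/4)
2. 225.0ms @ 3/4 + 675.0ms (9/4)
3. 900.0ms @ 3 + 128.571ms (3/7)
4. 1028.571ms @ 24/7 + 128.571ms (3/7)
5. 1157.143ms @ 27/7 + 128.571ms (3/7)
6. 1285.714ms @ 30/7 + 257.143ms (6/7)
7. 1542.857ms @ 36/7 + 128.571ms (3/7)
8. 1671.429ms @ 39/7 + 128.571ms (3/7)

note 2 onset = 3/4b = 225.0ms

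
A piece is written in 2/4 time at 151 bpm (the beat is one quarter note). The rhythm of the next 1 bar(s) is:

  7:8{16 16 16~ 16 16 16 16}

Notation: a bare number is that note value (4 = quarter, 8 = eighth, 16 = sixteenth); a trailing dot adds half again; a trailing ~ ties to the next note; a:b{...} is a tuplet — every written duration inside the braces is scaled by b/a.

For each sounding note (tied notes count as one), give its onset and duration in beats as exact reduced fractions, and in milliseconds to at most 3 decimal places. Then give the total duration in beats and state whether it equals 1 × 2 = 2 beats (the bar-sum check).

1) 0.0ms=0b +113.529ms=2/7b
2) 113.529ms=2/7b +113.529ms=2/7b
3) 227.058ms=4/7b +227.058ms=4/7b
4) 454.115ms=8/7b +113.529ms=2/7b
5) 567.644ms=10/7b +113.529ms=2/7b
6) 681.173ms=12/7b +113.529ms=2/7b
Σ=2b of 2 (151bpm 2/4) — PASS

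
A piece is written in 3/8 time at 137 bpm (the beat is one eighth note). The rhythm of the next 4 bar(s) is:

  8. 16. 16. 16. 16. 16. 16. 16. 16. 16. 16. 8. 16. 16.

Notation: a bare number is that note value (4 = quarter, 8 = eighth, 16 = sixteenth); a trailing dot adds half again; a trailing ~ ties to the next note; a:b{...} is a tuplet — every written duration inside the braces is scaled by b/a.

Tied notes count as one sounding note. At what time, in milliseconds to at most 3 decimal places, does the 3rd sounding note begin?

1. 0.0ms @ 0 + 656.934ms (3/2)
2. 656.934ms @ 3/2 + 328.467ms (3/4)
3. 985.401ms @ 9/4 + 328.467ms (3/4)
4. 1313.869ms @ 3 + 328.467ms (3/4)
5. 1642.336ms @ 15/4 + 328.467ms (3/4)
6. 1970.803ms @ 9/2 + 328.467ms (3/4)
7. 2299.27ms @ 21/4 + 328.467ms (3/4)
8. 2627.737ms @ 6 + 328.467ms (3/4)
9. 2956.204ms @ 27/4 + 328.467ms (3/4)
10. 3284.672ms @ 15/2 + 328.467ms (3/4)
11. 3613.139ms @ 33/4 + 328.467ms (3/4)
12. 3941.606ms @ 9 + 656.934ms (3/2)
13. 4598.54ms @ 21/2 + 328.467ms (3/4)
14. 4927.007ms @ 45/4 + 328.467ms (3/4)

note 3 onset = 9/4b = 985.401ms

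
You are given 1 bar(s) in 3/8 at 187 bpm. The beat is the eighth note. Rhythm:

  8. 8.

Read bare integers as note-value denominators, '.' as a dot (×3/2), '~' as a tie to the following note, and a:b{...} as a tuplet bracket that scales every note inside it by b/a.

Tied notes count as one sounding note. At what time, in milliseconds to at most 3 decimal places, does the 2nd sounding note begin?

1. 0.0ms @ 0 + 481.283ms (3/2)
2. 481.283ms @ 3/2 + 481.283ms (3/2)

note 2 onset = 3/2b = 481.283ms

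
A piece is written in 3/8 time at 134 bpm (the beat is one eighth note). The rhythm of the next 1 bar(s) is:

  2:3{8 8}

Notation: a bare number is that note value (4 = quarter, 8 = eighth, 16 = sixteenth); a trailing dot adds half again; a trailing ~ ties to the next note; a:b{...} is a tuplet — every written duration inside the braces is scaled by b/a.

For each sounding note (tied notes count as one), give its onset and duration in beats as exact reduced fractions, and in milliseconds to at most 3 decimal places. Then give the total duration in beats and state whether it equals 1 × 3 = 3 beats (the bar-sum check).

1) 0.0ms=0b +671.642ms=3/2b
2) 671.642ms=3/2b +671.642ms=3/2b
Σ=3b of 3 (134bpm 3/8) — PASS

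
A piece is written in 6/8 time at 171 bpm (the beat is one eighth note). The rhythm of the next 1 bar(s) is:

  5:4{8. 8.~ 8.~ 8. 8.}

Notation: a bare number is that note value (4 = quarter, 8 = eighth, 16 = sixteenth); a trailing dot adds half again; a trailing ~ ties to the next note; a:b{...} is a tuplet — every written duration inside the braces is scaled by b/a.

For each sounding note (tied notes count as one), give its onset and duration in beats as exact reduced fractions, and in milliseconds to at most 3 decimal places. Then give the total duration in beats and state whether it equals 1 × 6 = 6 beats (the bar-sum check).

1) 0.0ms=0b +421.053ms=6/5b
2) 421.053ms=6/5b +1263.158ms=18/5b
3) 1684.211ms=24/5b +421.053ms=6/5b
Σ=6b of 6 (171bpm 6/8) — PASS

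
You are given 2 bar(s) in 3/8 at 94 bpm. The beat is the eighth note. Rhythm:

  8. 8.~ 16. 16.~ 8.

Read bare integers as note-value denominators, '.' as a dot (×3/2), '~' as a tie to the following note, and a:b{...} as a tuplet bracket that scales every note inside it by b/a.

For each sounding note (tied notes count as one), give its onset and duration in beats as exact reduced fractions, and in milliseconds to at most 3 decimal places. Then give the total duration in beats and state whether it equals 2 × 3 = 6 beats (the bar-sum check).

1) 0.0ms=0b +957.447ms=3/2b
2) 957.447ms=3/2b +1436.17ms=9/4b
3) 2393.617ms=15/4b +1436.17ms=9/4b
Σ=6b of 6 (94bpm 3/8) — PASS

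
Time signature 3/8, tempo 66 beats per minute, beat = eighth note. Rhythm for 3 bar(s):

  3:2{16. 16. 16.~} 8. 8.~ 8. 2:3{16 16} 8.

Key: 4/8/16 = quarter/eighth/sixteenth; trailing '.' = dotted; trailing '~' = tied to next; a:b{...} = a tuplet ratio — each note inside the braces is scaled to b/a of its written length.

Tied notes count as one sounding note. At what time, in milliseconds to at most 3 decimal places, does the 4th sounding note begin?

note 4 onset = 3b = 2727.273ms

1. 0.0ms @ 0 + 454.545ms (1/2)
2. 454.545ms @ 1/2 + 454.545ms (1/2)
3. 909.091ms @ 1 + 1818.182ms (2)
4. 2727.273ms @ 3 + 2727.273ms (3)
5. 5454.545ms @ 6 + 681.818ms (3/4)
6. 6136.364ms @ 27/4 + 681.818ms (3/4)
7. 6818.182ms @ 15/2 + 1363.636ms (3/2)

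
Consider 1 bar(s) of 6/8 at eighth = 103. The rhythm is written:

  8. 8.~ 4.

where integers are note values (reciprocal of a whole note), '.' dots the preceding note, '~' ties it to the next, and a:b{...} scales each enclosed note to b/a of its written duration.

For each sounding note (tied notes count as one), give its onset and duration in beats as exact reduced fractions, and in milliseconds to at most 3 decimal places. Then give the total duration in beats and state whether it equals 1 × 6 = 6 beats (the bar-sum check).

1) 0.0ms=0b +873.786ms=3/2b
2) 873.786ms=3/2b +2621.359ms=9/2b
Σ=6b of 6 (103bpm 6/8) — PASS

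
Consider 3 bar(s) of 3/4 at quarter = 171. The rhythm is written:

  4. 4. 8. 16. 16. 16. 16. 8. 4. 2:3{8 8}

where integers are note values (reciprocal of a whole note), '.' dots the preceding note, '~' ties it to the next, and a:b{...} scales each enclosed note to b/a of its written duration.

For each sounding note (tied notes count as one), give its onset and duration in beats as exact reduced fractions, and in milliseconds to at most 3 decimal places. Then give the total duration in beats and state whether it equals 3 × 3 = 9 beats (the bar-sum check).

1) 0.0ms=0b +526.316ms=3/2b
2) 526.316ms=3/2b +526.316ms=3/2b
3) 1052.632ms=3b +263.158ms=3/4b
4) 1315.789ms=15/4b +131.579ms=3/8b
5) 1447.368ms=33/8b +131.579ms=3/8b
6) 1578.947ms=9/2b +131.579ms=3/8b
7) 1710.526ms=39/8b +131.579ms=3/8b
8) 1842.105ms=21/4b +263.158ms=3/4b
9) 2105.263ms=6b +526.316ms=3/2b
10) 2631.579ms=15/2b +263.158ms=3/4b
11) 2894.737ms=33/4b +263.158ms=3/4b
Σ=9b of 9 (171bpm 3/4) — PASS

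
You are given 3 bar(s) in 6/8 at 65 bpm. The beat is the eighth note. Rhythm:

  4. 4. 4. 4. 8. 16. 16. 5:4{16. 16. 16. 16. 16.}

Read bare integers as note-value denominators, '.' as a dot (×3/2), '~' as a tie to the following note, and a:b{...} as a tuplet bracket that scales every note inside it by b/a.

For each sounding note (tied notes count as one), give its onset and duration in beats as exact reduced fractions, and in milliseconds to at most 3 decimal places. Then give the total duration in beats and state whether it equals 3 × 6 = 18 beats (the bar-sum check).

1) 0.0ms=0b +2769.231ms=3b
2) 2769.231ms=3b +2769.231ms=3b
3) 5538.462ms=6b +2769.231ms=3b
4) 8307.692ms=9b +2769.231ms=3b
5) 11076.923ms=12b +1384.615ms=3/2b
6) 12461.538ms=27/2b +692.308ms=3/4b
7) 13153.846ms=57/4b +692.308ms=3/4b
8) 13846.154ms=15b +553.846ms=3/5b
9) 14400.0ms=78/5b +553.846ms=3/5b
10) 14953.846ms=81/5b +553.846ms=3/5b
11) 15507.692ms=84/5b +553.846ms=3/5b
12) 16061.538ms=87/5b +553.846ms=3/5b
Σ=18b of 18 (65bpm 6/8) — PASS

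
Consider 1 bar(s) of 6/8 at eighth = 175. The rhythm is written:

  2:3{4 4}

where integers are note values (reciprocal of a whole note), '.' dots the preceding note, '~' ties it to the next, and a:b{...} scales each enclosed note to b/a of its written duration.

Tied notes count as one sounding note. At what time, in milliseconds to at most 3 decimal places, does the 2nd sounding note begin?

note 2 onset = 3b = 1028.571ms

1. 0.0ms @ 0 + 1028.571ms (3)
2. 1028.571ms @ 3 + 1028.571ms (3)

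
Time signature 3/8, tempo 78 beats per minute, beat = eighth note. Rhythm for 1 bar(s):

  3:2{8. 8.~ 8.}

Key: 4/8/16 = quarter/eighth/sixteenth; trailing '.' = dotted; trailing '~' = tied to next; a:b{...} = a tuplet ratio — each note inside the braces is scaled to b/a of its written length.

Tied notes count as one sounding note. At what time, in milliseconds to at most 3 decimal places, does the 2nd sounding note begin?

1. 0.0ms @ 0 + 769.231ms (1)
2. 769.231ms @ 1 + 1538.462ms (2)

note 2 onset = 1b = 769.231ms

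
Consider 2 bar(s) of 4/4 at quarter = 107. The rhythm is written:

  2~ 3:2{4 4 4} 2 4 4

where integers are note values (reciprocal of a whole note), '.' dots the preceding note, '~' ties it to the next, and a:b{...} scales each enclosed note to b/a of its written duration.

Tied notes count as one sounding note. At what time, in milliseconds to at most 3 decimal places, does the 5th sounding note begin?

1. 0.0ms @ 0 + 1495.327ms (8/3)
2. 1495.327ms @ 8/3 + 373.832ms (2/3)
3. 1869.159ms @ 10/3 + 373.832ms (2/3)
4. 2242.991ms @ 4 + 1121.495ms (2)
5. 3364.486ms @ 6 + 560.748ms (1)
6. 3925.234ms @ 7 + 560.748ms (1)

note 5 onset = 6b = 3364.486ms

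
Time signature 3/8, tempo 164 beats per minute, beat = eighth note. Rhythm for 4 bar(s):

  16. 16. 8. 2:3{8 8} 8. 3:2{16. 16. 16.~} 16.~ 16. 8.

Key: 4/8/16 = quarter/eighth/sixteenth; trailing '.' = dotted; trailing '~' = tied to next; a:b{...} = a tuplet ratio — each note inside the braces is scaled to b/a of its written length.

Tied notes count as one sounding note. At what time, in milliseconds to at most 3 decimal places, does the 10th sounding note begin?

1. 0.0ms @ 0 + 274.39ms (3/4)
2. 274.39ms @ 3/4 + 274.39ms (3/4)
3. 548.78ms @ 3/2 + 548.78ms (3/2)
4. 1097.561ms @ 3 + 548.78ms (3/2)
5. 1646.341ms @ 9/2 + 548.78ms (3/2)
6. 2195.122ms @ 6 + 548.78ms (3/2)
7. 2743.902ms @ 15/2 + 182.927ms (1/2)
8. 2926.829ms @ 8 + 182.927ms (1/2)
9. 3109.756ms @ 17/2 + 731.707ms (2)
10. 3841.463ms @ 21/2 + 548.78ms (3/2)

note 10 onset = 21/2b = 3841.463ms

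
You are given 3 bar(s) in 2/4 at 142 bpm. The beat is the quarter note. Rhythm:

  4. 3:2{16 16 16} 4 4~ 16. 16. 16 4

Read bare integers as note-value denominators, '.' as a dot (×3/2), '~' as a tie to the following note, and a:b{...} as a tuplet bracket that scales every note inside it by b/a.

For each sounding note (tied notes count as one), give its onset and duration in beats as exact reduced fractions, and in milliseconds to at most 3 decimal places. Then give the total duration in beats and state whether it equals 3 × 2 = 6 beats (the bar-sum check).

1) 0.0ms=0b +633.803ms=3/2b
2) 633.803ms=3/2b +70.423ms=1/6b
3) 704.225ms=5/3b +70.423ms=1/6b
4) 774.648ms=11/6b +70.423ms=1/6b
5) 845.07ms=2b +422.535ms=1b
6) 1267.606ms=3b +580.986ms=11/8b
7) 1848.592ms=35/8b +158.451ms=3/8b
8) 2007.042ms=19/4b +105.634ms=1/4b
9) 2112.676ms=5b +422.535ms=1b
Σ=6b of 6 (142bpm 2/4) — PASS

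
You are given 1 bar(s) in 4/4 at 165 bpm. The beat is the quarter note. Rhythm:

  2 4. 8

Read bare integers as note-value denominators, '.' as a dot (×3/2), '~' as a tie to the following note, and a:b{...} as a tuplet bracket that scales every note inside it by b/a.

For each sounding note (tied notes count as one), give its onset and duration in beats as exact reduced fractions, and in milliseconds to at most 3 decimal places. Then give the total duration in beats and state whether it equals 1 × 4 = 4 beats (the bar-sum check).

1) 0.0ms=0b +727.273ms=2b
2) 727.273ms=2b +545.455ms=3/2b
3) 1272.727ms=7/2b +181.818ms=1/2b
Σ=4b of 4 (165bpm 4/4) — PASS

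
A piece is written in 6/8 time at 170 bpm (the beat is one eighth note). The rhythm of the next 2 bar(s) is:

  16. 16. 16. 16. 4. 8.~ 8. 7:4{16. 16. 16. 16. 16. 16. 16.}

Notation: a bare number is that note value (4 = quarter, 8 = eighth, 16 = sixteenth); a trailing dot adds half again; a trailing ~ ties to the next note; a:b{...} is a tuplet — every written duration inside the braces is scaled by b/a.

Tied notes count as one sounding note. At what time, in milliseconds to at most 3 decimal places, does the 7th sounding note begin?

note 7 onset = 9b = 3176.471ms

1. 0.0ms @ 0 + 264.706ms (3/4)
2. 264.706ms @ 3/4 + 264.706ms (3/4)
3. 529.412ms @ 3/2 + 264.706ms (3/4)
4. 794.118ms @ 9/4 + 264.706ms (3/4)
5. 1058.824ms @ 3 + 1058.824ms (3)
6. 2117.647ms @ 6 + 1058.824ms (3)
7. 3176.471ms @ 9 + 151.261ms (3/7)
8. 3327.731ms @ 66/7 + 151.261ms (3/7)
9. 3478.992ms @ 69/7 + 151.261ms (3/7)
10. 3630.252ms @ 72/7 + 151.261ms (3/7)
11. 3781.513ms @ 75/7 + 151.261ms (3/7)
12. 3932.773ms @ 78/7 + 151.261ms (3/7)
13. 4084.034ms @ 81/7 + 151.261ms (3/7)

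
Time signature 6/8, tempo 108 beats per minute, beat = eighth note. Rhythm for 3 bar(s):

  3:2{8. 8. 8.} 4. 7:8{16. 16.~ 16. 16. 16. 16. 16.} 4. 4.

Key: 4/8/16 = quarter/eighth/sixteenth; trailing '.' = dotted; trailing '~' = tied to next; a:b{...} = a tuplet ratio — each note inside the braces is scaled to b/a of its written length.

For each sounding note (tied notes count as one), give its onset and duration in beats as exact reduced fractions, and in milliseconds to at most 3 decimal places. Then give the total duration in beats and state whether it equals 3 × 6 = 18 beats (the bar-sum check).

1) 0.0ms=0b +555.556ms=1b
2) 555.556ms=1b +555.556ms=1b
3) 1111.111ms=2b +555.556ms=1b
4) 1666.667ms=3b +1666.667ms=3b
5) 3333.333ms=6b +476.19ms=6/7b
6) 3809.524ms=48/7b +952.381ms=12/7b
7) 4761.905ms=60/7b +476.19ms=6/7b
8) 5238.095ms=66/7b +476.19ms=6/7b
9) 5714.286ms=72/7b +476.19ms=6/7b
10) 6190.476ms=78/7b +476.19ms=6/7b
11) 6666.667ms=12b +1666.667ms=3b
12) 8333.333ms=15b +1666.667ms=3b
Σ=18b of 18 (108bpm 6/8) — PASS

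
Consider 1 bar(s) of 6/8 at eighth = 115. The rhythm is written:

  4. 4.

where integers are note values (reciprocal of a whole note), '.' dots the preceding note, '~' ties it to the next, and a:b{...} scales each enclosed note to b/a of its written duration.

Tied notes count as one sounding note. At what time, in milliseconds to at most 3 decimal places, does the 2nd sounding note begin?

1. 0.0ms @ 0 + 1565.217ms (3)
2. 1565.217ms @ 3 + 1565.217ms (3)

note 2 onset = 3b = 1565.217ms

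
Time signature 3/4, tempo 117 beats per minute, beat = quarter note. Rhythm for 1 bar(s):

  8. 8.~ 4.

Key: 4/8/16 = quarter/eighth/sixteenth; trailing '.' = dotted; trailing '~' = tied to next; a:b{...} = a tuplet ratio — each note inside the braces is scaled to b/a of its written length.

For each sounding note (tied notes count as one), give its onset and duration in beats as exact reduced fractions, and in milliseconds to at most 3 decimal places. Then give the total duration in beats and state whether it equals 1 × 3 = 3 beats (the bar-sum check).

1) 0.0ms=0b +384.615ms=3/4b
2) 384.615ms=3/4b +1153.846ms=9/4b
Σ=3b of 3 (117bpm 3/4) — PASS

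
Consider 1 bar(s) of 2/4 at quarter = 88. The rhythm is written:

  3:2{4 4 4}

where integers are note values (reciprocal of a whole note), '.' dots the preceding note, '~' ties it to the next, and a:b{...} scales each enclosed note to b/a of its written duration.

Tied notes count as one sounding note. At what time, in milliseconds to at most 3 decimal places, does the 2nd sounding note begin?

1. 0.0ms @ 0 + 454.545ms (2/3)
2. 454.545ms @ 2/3 + 454.545ms (2/3)
3. 909.091ms @ 4/3 + 454.545ms (2/3)

note 2 onset = 2/3b = 454.545ms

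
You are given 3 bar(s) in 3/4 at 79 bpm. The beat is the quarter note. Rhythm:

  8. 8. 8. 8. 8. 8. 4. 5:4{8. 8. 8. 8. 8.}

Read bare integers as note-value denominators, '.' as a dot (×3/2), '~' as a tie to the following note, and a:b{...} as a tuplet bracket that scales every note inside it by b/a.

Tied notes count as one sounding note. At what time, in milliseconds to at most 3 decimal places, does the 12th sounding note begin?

1. 0.0ms @ 0 + 569.62ms (3/4)
2. 569.62ms @ 3/4 + 569.62ms (3/4)
3. 1139.241ms @ 3/2 + 569.62ms (3/4)
4. 1708.861ms @ 9/4 + 569.62ms (3/4)
5. 2278.481ms @ 3 + 569.62ms (3/4)
6. 2848.101ms @ 15/4 + 569.62ms (3/4)
7. 3417.722ms @ 9/2 + 1139.241ms (3/2)
8. 4556.962ms @ 6 + 455.696ms (3/5)
9. 5012.658ms @ 33/5 + 455.696ms (3/5)
10. 5468.354ms @ 36/5 + 455.696ms (3/5)
11. 5924.051ms @ 39/5 + 455.696ms (3/5)
12. 6379.747ms @ 42/5 + 455.696ms (3/5)

note 12 onset = 42/5b = 6379.747ms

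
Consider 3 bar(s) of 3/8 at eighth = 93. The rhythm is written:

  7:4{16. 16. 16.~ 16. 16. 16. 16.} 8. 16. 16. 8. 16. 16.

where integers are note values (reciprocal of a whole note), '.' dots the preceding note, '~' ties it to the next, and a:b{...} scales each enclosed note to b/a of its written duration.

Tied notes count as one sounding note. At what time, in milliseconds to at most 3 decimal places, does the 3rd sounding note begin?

1. 0.0ms @ 0 + 276.498ms (3/7)
2. 276.498ms @ 3/7 + 276.498ms (3/7)
3. 552.995ms @ 6/7 + 552.995ms (6/7)
4. 1105.991ms @ 12/7 + 276.498ms (3/7)
5. 1382.488ms @ 15/7 + 276.498ms (3/7)
6. 1658.986ms @ 18/7 + 276.498ms (3/7)
7. 1935.484ms @ 3 + 967.742ms (3/2)
8. 2903.226ms @ 9/2 + 483.871ms (3/4)
9. 3387.097ms @ 21/4 + 483.871ms (3/4)
10. 3870.968ms @ 6 + 967.742ms (3/2)
11. 4838.71ms @ 15/2 + 483.871ms (3/4)
12. 5322.581ms @ 33/4 + 483.871ms (3/4)

note 3 onset = 6/7b = 552.995ms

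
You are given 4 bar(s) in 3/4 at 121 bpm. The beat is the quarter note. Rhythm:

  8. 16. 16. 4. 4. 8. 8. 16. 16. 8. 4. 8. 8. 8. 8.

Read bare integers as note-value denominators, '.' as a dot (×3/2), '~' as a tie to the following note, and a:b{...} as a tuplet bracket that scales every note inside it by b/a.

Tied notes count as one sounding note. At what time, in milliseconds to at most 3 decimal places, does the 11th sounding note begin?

note 11 onset = 15/2b = 3719.008ms

1. 0.0ms @ 0 + 371.901ms (3/4)
2. 371.901ms @ 3/4 + 185.95ms (3/8)
3. 557.851ms @ 9/8 + 185.95ms (3/8)
4. 743.802ms @ 3/2 + 743.802ms (3/2)
5. 1487.603ms @ 3 + 743.802ms (3/2)
6. 2231.405ms @ 9/2 + 371.901ms (3/4)
7. 2603.306ms @ 21/4 + 371.901ms (3/4)
8. 2975.207ms @ 6 + 185.95ms (3/8)
9. 3161.157ms @ 51/8 + 185.95ms (3/8)
10. 3347.107ms @ 27/4 + 371.901ms (3/4)
11. 3719.008ms @ 15/2 + 743.802ms (3/2)
12. 4462.81ms @ 9 + 371.901ms (3/4)
13. 4834.711ms @ 39/4 + 371.901ms (3/4)
14. 5206.612ms @ 21/2 + 371.901ms (3/4)
15. 5578.512ms @ 45/4 + 371.901ms (3/4)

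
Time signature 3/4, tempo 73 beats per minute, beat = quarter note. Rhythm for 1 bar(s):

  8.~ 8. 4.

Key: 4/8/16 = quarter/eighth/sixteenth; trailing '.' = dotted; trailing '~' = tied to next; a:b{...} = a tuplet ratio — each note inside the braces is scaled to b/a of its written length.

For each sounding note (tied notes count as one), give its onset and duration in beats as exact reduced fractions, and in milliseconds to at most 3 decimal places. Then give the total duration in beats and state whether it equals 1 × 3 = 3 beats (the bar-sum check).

1) 0.0ms=0b +1232.877ms=3/2b
2) 1232.877ms=3/2b +1232.877ms=3/2b
Σ=3b of 3 (73bpm 3/4) — PASS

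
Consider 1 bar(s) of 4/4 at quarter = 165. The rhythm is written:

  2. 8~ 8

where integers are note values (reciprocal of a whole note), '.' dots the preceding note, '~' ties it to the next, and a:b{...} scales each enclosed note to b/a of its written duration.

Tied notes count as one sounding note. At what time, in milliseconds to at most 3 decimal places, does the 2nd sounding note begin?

note 2 onset = 3b = 1090.909ms

1. 0.0ms @ 0 + 1090.909ms (3)
2. 1090.909ms @ 3 + 363.636ms (1)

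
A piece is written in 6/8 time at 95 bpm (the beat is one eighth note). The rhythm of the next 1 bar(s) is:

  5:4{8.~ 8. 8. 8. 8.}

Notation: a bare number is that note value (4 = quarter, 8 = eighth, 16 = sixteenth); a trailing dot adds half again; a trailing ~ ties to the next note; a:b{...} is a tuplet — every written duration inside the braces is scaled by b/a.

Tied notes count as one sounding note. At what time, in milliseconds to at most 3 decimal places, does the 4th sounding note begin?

note 4 onset = 24/5b = 3031.579ms

1. 0.0ms @ 0 + 1515.789ms (12/5)
2. 1515.789ms @ 12/5 + 757.895ms (6/5)
3. 2273.684ms @ 18/5 + 757.895ms (6/5)
4. 3031.579ms @ 24/5 + 757.895ms (6/5)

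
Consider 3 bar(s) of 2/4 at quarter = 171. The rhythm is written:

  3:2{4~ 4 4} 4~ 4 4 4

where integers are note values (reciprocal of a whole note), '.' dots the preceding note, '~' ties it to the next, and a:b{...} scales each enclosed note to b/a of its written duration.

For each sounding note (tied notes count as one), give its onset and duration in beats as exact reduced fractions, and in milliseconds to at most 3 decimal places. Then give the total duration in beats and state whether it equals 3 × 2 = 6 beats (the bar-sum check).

1) 0.0ms=0b +467.836ms=4/3b
2) 467.836ms=4/3b +233.918ms=2/3b
3) 701.754ms=2b +701.754ms=2b
4) 1403.509ms=4b +350.877ms=1b
5) 1754.386ms=5b +350.877ms=1b
Σ=6b of 6 (171bpm 2/4) — PASS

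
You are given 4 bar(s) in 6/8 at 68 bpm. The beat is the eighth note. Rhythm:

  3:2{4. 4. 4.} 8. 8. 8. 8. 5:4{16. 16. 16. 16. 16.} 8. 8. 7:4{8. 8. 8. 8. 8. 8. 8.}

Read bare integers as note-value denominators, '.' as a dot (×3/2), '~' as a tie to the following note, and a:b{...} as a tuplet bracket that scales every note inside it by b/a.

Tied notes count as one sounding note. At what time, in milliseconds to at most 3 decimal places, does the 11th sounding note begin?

1. 0.0ms @ 0 + 1764.706ms (2)
2. 1764.706ms @ 2 + 1764.706ms (2)
3. 3529.412ms @ 4 + 1764.706ms (2)
4. 5294.118ms @ 6 + 1323.529ms (3/2)
5. 6617.647ms @ 15/2 + 1323.529ms (3/2)
6. 7941.176ms @ 9 + 1323.529ms (3/2)
7. 9264.706ms @ 21/2 + 1323.529ms (3/2)
8. 10588.235ms @ 12 + 529.412ms (3/5)
9. 11117.647ms @ 63/5 + 529.412ms (3/5)
10. 11647.059ms @ 66/5 + 529.412ms (3/5)
11. 12176.471ms @ 69/5 + 529.412ms (3/5)
12. 12705.882ms @ 72/5 + 529.412ms (3/5)
13. 13235.294ms @ 15 + 1323.529ms (3/2)
14. 14558.824ms @ 33/2 + 1323.529ms (3/2)
15. 15882.353ms @ 18 + 756.303ms (6/7)
16. 16638.655ms @ 132/7 + 756.303ms (6/7)
17. 17394.958ms @ 138/7 + 756.303ms (6/7)
18. 18151.261ms @ 144/7 + 756.303ms (6/7)
19. 18907.563ms @ 150/7 + 756.303ms (6/7)
20. 19663.866ms @ 156/7 + 756.303ms (6/7)
21. 20420.168ms @ 162/7 + 756.303ms (6/7)

note 11 onset = 69/5b = 12176.471ms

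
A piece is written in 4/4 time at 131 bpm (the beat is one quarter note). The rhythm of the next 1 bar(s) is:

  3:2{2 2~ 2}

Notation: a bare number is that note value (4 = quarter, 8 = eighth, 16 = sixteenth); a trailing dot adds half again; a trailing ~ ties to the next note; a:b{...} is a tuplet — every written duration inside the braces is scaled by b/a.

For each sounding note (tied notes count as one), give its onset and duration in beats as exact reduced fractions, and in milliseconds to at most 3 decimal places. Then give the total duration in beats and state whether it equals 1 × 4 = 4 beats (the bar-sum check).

1) 0.0ms=0b +610.687ms=4/3b
2) 610.687ms=4/3b +1221.374ms=8/3b
Σ=4b of 4 (131bpm 4/4) — PASS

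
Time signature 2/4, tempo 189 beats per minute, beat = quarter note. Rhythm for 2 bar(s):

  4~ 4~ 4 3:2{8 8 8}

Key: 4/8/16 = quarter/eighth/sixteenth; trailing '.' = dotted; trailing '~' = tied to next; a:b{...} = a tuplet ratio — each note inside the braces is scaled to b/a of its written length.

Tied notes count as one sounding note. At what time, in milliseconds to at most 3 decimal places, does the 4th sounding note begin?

1. 0.0ms @ 0 + 952.381ms (3)
2. 952.381ms @ 3 + 105.82ms (1/3)
3. 1058.201ms @ 10/3 + 105.82ms (1/3)
4. 1164.021ms @ 11/3 + 105.82ms (1/3)

note 4 onset = 11/3b = 1164.021ms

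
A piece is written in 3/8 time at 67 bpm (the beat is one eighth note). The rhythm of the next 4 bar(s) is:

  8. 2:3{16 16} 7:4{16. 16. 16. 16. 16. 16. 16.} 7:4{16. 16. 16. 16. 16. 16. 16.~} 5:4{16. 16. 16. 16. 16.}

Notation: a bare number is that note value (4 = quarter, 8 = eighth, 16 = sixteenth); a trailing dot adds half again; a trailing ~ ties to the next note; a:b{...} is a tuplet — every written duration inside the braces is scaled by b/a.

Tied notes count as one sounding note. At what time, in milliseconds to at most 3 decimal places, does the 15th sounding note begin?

1. 0.0ms @ 0 + 1343.284ms (3/2)
2. 1343.284ms @ 3/2 + 671.642ms (3/4)
3. 2014.925ms @ 9/4 + 671.642ms (3/4)
4. 2686.567ms @ 3 + 383.795ms (3/7)
5. 3070.362ms @ 24/7 + 383.795ms (3/7)
6. 3454.158ms @ 27/7 + 383.795ms (3/7)
7. 3837.953ms @ 30/7 + 383.795ms (3/7)
8. 4221.748ms @ 33/7 + 383.795ms (3/7)
9. 4605.544ms @ 36/7 + 383.795ms (3/7)
10. 4989.339ms @ 39/7 + 383.795ms (3/7)
11. 5373.134ms @ 6 + 383.795ms (3/7)
12. 5756.93ms @ 45/7 + 383.795ms (3/7)
13. 6140.725ms @ 48/7 + 383.795ms (3/7)
14. 6524.52ms @ 51/7 + 383.795ms (3/7)
15. 6908.316ms @ 54/7 + 383.795ms (3/7)
16. 7292.111ms @ 57/7 + 383.795ms (3/7)
17. 7675.906ms @ 60/7 + 921.109ms (36/35)
18. 8597.015ms @ 48/5 + 537.313ms (3/5)
19. 9134.328ms @ 51/5 + 537.313ms (3/5)
20. 9671.642ms @ 54/5 + 537.313ms (3/5)
21. 10208.955ms @ 57/5 + 537.313ms (3/5)

note 15 onset = 54/7b = 6908.316ms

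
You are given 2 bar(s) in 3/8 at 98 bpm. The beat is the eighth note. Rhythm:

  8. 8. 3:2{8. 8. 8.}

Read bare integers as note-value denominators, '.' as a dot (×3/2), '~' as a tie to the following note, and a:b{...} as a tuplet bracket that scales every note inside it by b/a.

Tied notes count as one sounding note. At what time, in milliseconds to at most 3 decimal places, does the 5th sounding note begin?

1. 0.0ms @ 0 + 918.367ms (3/2)
2. 918.367ms @ 3/2 + 918.367ms (3/2)
3. 1836.735ms @ 3 + 612.245ms (1)
4. 2448.98ms @ 4 + 612.245ms (1)
5. 3061.224ms @ 5 + 612.245ms (1)

note 5 onset = 5b = 3061.224ms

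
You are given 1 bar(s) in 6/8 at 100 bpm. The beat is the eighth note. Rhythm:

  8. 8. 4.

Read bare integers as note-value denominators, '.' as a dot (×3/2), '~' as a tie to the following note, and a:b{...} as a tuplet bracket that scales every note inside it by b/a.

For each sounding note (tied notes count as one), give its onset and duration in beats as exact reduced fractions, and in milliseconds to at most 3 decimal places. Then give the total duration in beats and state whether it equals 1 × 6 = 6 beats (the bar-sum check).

1) 0.0ms=0b +900.0ms=3/2b
2) 900.0ms=3/2b +900.0ms=3/2b
3) 1800.0ms=3b +1800.0ms=3b
Σ=6b of 6 (100bpm 6/8) — PASS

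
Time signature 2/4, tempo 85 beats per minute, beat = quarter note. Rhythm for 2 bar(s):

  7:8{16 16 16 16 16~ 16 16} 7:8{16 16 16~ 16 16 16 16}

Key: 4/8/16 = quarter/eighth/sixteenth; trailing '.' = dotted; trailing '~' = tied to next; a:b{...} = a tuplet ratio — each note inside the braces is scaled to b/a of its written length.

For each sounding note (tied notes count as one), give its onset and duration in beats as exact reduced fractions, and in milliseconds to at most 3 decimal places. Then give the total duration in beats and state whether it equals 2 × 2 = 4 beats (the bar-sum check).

1) 0.0ms=0b +201.681ms=2/7b
2) 201.681ms=2/7b +201.681ms=2/7b
3) 403.361ms=4/7b +201.681ms=2/7b
4) 605.042ms=6/7b +201.681ms=2/7b
5) 806.723ms=8/7b +403.361ms=4/7b
6) 1210.084ms=12/7b +201.681ms=2/7b
7) 1411.765ms=2b +201.681ms=2/7b
8) 1613.445ms=16/7b +201.681ms=2/7b
9) 1815.126ms=18/7b +403.361ms=4/7b
10) 2218.487ms=22/7b +201.681ms=2/7b
11) 2420.168ms=24/7b +201.681ms=2/7b
12) 2621.849ms=26/7b +201.681ms=2/7b
Σ=4b of 4 (85bpm 2/4) — PASS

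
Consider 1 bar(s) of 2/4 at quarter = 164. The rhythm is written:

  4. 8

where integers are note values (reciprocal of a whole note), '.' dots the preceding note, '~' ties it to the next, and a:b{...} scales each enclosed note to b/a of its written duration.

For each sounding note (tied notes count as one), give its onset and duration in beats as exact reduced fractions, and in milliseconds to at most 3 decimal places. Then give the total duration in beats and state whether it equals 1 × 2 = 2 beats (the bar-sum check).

1) 0.0ms=0b +548.78ms=3/2b
2) 548.78ms=3/2b +182.927ms=1/2b
Σ=2b of 2 (164bpm 2/4) — PASS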